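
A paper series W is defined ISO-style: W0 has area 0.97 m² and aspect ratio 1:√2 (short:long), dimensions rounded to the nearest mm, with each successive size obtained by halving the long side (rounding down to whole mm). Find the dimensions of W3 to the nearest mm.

Let W0's short side be w mm. w · w√2 = 0.97 m² = 970,000 mm², so w ≈ 828.2 mm and w√2 ≈ 1171.2 mm → W0 = 828 × 1171 mm.
W1: ⌊1171/2⌋ × 828 = 585 × 828 mm
W2: ⌊828/2⌋ × 585 = 414 × 585 mm
W3: ⌊585/2⌋ × 414 = 292 × 414 mm

292 × 414 mm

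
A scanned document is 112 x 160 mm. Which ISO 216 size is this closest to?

C6 (114 × 162 mm)

Aspect ratio 160/112 ≈ 1.429 — close to the ISO √2 ≈ 1.414.
In the C-series (envelope sizes, between A and B): C6 = 114 × 162 mm.
Off by 4 mm total — nearest standard size.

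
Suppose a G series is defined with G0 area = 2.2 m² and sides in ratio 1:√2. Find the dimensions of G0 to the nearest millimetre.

Let the short side be w mm. Then w · w√2 = 2.2 m² = 2,200,000 mm².
w² = 2,200,000/√2, so w ≈ 1247.3 mm; long side = w√2 ≈ 1763.9 mm.

1247 × 1764 mm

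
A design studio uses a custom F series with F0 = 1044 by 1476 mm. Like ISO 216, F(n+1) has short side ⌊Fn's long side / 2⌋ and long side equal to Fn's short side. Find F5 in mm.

184 × 261 mm

F1 = 738 × 1044 mm (from F0 by 1 halving).
F2: ⌊1044/2⌋ × 738 = 522 × 738 mm
F3: ⌊738/2⌋ × 522 = 369 × 522 mm
F4: ⌊522/2⌋ × 369 = 261 × 369 mm
F5: ⌊369/2⌋ × 261 = 184 × 261 mm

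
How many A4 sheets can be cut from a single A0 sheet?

16

Each ISO step halves the sheet: 1 × A0 → 2 × A1 → 4 × A2 → 8 × A3 → …
From A0 to A4 is 4 halving steps: 2^4 = 16.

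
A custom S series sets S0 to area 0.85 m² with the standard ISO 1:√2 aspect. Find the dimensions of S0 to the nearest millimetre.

Let the short side be w mm. Then w · w√2 = 0.85 m² = 850,000 mm².
w² = 850,000/√2, so w ≈ 775.3 mm; long side = w√2 ≈ 1096.4 mm.

775 × 1096 mm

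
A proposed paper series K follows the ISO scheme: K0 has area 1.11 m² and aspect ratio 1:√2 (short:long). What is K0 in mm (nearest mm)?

886 × 1253 mm

Let the short side be w mm. Then w · w√2 = 1.11 m² = 1,110,000 mm².
w² = 1,110,000/√2, so w ≈ 885.9 mm; long side = w√2 ≈ 1252.9 mm.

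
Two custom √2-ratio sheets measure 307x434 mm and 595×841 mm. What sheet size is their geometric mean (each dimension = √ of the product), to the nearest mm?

Short side: √(307 · 595) = √182665 ≈ 427.4 → 427 mm
Long side: √(434 · 841) = √364994 ≈ 604.1 → 604 mm

427 × 604 mm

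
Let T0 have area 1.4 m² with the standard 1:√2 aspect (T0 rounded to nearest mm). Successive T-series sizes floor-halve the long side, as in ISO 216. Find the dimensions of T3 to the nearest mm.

Let T0's short side be w mm. w · w√2 = 1.4 m² = 1,400,000 mm², so w ≈ 995.0 mm and w√2 ≈ 1407.1 mm → T0 = 995 × 1407 mm.
T1: ⌊1407/2⌋ × 995 = 703 × 995 mm
T2: ⌊995/2⌋ × 703 = 497 × 703 mm
T3: ⌊703/2⌋ × 497 = 351 × 497 mm

351 × 497 mm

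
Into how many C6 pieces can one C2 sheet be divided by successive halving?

Each ISO step halves the sheet: 1 × C2 → 2 × C3 → 4 × C4 → 8 × C5 → …
From C2 to C6 is 4 halving steps: 2^4 = 16.

16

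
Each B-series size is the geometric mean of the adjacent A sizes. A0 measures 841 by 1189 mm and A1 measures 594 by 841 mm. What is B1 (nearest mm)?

707 × 1000 mm

Short side: √(841 · 594) = √499554 ≈ 706.8 → 707 mm
Long side: √(1189 · 841) = √999949 ≈ 1000.0 → 1000 mm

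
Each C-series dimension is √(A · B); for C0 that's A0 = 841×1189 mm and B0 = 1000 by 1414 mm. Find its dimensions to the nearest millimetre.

Short: √(841 · 1000) = √841000 ≈ 917.1 mm.
Long: √(1189 · 1414) = √1681246 ≈ 1296.6 mm.

917 × 1297 mm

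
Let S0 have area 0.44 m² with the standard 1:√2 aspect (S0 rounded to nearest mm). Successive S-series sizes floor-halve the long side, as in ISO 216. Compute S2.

279 × 394 mm

Let S0's short side be w mm. w · w√2 = 0.44 m² = 440,000 mm², so w ≈ 557.8 mm and w√2 ≈ 788.8 mm → S0 = 558 × 789 mm.
S1: ⌊789/2⌋ × 558 = 394 × 558 mm
S2: ⌊558/2⌋ × 394 = 279 × 394 mm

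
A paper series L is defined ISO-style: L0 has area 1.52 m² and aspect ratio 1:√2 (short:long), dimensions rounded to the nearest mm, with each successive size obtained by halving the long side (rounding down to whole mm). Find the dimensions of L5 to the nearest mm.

183 × 259 mm

Let L0's short side be w mm. w · w√2 = 1.52 m² = 1,520,000 mm², so w ≈ 1036.7 mm and w√2 ≈ 1466.2 mm → L0 = 1037 × 1466 mm.
L1: ⌊1466/2⌋ × 1037 = 733 × 1037 mm
L2: ⌊1037/2⌋ × 733 = 518 × 733 mm
L3: ⌊733/2⌋ × 518 = 366 × 518 mm
L4: ⌊518/2⌋ × 366 = 259 × 366 mm
L5: ⌊366/2⌋ × 259 = 183 × 259 mm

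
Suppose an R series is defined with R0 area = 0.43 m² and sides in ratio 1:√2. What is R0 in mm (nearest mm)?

551 × 780 mm

Let the short side be w mm. Then w · w√2 = 0.43 m² = 430,000 mm².
w² = 430,000/√2, so w ≈ 551.4 mm; long side = w√2 ≈ 779.8 mm.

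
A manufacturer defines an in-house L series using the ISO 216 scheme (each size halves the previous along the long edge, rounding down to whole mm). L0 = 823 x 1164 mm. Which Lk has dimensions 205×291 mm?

L0: 823 × 1164 mm
L1: 582 × 823 mm
L2: 411 × 582 mm
L3: 291 × 411 mm
L4: 205 × 291 mm
L5: 145 × 205 mm
→ matches L4.

L4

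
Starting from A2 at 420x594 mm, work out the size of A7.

74 × 105 mm

A3: ⌊594/2⌋ × 420 = 297 × 420 mm
A4: ⌊420/2⌋ × 297 = 210 × 297 mm
A5: ⌊297/2⌋ × 210 = 148 × 210 mm
A6: ⌊210/2⌋ × 148 = 105 × 148 mm
A7: ⌊148/2⌋ × 105 = 74 × 105 mm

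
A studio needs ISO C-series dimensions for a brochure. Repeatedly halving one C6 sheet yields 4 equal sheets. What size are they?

C8

4 = 2^2, so 2 halving steps.
C6 → C7 → … → C8 after 2 steps.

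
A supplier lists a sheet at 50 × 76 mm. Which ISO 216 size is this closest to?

Aspect ratio 76/50 ≈ 1.520 (ISO target is √2 ≈ 1.414).
In the A-series (A0 area = 1 m²): A8 = 52 × 74 mm.
Off by 4 mm total — nearest standard size.

A8 (52 × 74 mm)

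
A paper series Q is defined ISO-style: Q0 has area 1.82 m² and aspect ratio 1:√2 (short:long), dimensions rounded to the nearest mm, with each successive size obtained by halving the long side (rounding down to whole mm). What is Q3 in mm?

401 × 567 mm

Let Q0's short side be w mm. w · w√2 = 1.82 m² = 1,820,000 mm², so w ≈ 1134.4 mm and w√2 ≈ 1604.3 mm → Q0 = 1134 × 1604 mm.
Q1: ⌊1604/2⌋ × 1134 = 802 × 1134 mm
Q2: ⌊1134/2⌋ × 802 = 567 × 802 mm
Q3: ⌊802/2⌋ × 567 = 401 × 567 mm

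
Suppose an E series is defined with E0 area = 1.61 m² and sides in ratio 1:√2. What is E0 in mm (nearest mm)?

1067 × 1509 mm

Let the short side be w mm. Then w · w√2 = 1.61 m² = 1,610,000 mm².
w² = 1,610,000/√2, so w ≈ 1067.0 mm; long side = w√2 ≈ 1508.9 mm.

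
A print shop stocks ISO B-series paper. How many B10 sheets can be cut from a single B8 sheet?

Each ISO step halves the sheet: 1 × B8 → 2 × B9 → 4 × B10
From B8 to B10 is 2 halving steps: 2^2 = 4.

4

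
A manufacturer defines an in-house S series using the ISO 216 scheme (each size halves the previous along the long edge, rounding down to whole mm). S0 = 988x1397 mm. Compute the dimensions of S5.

S1 = 698 × 988 mm (from S0 by 1 halving).
S2: ⌊988/2⌋ × 698 = 494 × 698 mm
S3: ⌊698/2⌋ × 494 = 349 × 494 mm
S4: ⌊494/2⌋ × 349 = 247 × 349 mm
S5: ⌊349/2⌋ × 247 = 174 × 247 mm

174 × 247 mm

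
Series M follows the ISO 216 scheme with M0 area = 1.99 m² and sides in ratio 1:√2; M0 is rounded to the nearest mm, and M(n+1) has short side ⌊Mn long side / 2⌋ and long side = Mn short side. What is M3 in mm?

419 × 593 mm

Let M0's short side be w mm. w · w√2 = 1.99 m² = 1,990,000 mm², so w ≈ 1186.2 mm and w√2 ≈ 1677.6 mm → M0 = 1186 × 1678 mm.
M1: ⌊1678/2⌋ × 1186 = 839 × 1186 mm
M2: ⌊1186/2⌋ × 839 = 593 × 839 mm
M3: ⌊839/2⌋ × 593 = 419 × 593 mm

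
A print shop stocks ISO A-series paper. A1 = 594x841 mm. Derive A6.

105 × 148 mm

A2: ⌊841/2⌋ × 594 = 420 × 594 mm
A3: ⌊594/2⌋ × 420 = 297 × 420 mm
A4: ⌊420/2⌋ × 297 = 210 × 297 mm
A5: ⌊297/2⌋ × 210 = 148 × 210 mm
A6: ⌊210/2⌋ × 148 = 105 × 148 mm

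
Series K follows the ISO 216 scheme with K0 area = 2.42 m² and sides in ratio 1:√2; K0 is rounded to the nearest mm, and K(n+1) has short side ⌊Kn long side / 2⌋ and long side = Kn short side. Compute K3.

Let K0's short side be w mm. w · w√2 = 2.42 m² = 2,420,000 mm², so w ≈ 1308.1 mm and w√2 ≈ 1850.0 mm → K0 = 1308 × 1850 mm.
K1: ⌊1850/2⌋ × 1308 = 925 × 1308 mm
K2: ⌊1308/2⌋ × 925 = 654 × 925 mm
K3: ⌊925/2⌋ × 654 = 462 × 654 mm

462 × 654 mm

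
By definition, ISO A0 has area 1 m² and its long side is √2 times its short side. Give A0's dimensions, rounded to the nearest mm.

841 × 1189 mm

Let the short side be w mm. Then the long side is w√2 and w · w√2 = 10⁶ mm².
w² = 10⁶/√2, so w = 1000 / 2^(1/4) ≈ 840.9 mm; long side = 1000 · 2^(1/4) ≈ 1189.2 mm.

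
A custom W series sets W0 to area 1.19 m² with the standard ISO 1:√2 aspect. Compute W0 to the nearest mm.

Let the short side be w mm. Then w · w√2 = 1.19 m² = 1,190,000 mm².
w² = 1,190,000/√2, so w ≈ 917.3 mm; long side = w√2 ≈ 1297.3 mm.

917 × 1297 mm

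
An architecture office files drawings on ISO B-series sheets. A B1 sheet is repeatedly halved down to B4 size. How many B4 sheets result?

Each ISO step halves the sheet: 1 × B1 → 2 × B2 → 4 × B3 → 8 × B4
From B1 to B4 is 3 halving steps: 2^3 = 8.

8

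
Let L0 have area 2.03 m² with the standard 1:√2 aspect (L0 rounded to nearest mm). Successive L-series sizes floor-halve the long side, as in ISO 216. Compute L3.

Let L0's short side be w mm. w · w√2 = 2.03 m² = 2,030,000 mm², so w ≈ 1198.1 mm and w√2 ≈ 1694.4 mm → L0 = 1198 × 1694 mm.
L1: ⌊1694/2⌋ × 1198 = 847 × 1198 mm
L2: ⌊1198/2⌋ × 847 = 599 × 847 mm
L3: ⌊847/2⌋ × 599 = 423 × 599 mm

423 × 599 mm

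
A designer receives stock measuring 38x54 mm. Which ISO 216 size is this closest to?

Aspect ratio 54/38 ≈ 1.421 — close to the ISO √2 ≈ 1.414.
In the A-series (A0 area = 1 m²): A9 = 37 × 52 mm.
Off by 3 mm total — nearest standard size.

A9 (37 × 52 mm)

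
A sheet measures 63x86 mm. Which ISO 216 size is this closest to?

Aspect ratio 86/63 ≈ 1.365 (ISO target is √2 ≈ 1.414).
In the B-series (B0 = 1000 × 1414 mm): B8 = 62 × 88 mm.
Off by 3 mm total — nearest standard size.

B8 (62 × 88 mm)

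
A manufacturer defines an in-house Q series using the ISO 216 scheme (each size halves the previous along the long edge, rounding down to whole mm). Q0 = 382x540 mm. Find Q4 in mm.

Q1: ⌊540/2⌋ × 382 = 270 × 382 mm
Q2: ⌊382/2⌋ × 270 = 191 × 270 mm
Q3: ⌊270/2⌋ × 191 = 135 × 191 mm
Q4: ⌊191/2⌋ × 135 = 95 × 135 mm

95 × 135 mm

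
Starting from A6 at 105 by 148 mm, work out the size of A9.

A7: ⌊148/2⌋ × 105 = 74 × 105 mm
A8: ⌊105/2⌋ × 74 = 52 × 74 mm
A9: ⌊74/2⌋ × 52 = 37 × 52 mm

37 × 52 mm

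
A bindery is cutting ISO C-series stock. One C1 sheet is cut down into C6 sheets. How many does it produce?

Each ISO step halves the sheet: 1 × C1 → 2 × C2 → 4 × C3 → 8 × C4 → …
From C1 to C6 is 5 halving steps: 2^5 = 32.

32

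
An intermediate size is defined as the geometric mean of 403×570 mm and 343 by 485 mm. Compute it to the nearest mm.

372 × 526 mm

Short side: √(403 · 343) = √138229 ≈ 371.8 → 372 mm
Long side: √(570 · 485) = √276450 ≈ 525.8 → 526 mm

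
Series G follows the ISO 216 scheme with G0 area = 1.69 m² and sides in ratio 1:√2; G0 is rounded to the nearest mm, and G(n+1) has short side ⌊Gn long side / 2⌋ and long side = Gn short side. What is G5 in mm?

Let G0's short side be w mm. w · w√2 = 1.69 m² = 1,690,000 mm², so w ≈ 1093.2 mm and w√2 ≈ 1546.0 mm → G0 = 1093 × 1546 mm.
G1: ⌊1546/2⌋ × 1093 = 773 × 1093 mm
G2: ⌊1093/2⌋ × 773 = 546 × 773 mm
G3: ⌊773/2⌋ × 546 = 386 × 546 mm
G4: ⌊546/2⌋ × 386 = 273 × 386 mm
G5: ⌊386/2⌋ × 273 = 193 × 273 mm

193 × 273 mm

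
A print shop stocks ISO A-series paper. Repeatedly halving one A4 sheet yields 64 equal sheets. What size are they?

64 = 2^6, so 6 halving steps.
A4 → A5 → … → A10 after 6 steps.

A10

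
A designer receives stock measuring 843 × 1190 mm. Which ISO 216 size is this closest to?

Aspect ratio 1190/843 ≈ 1.412 — close to the ISO √2 ≈ 1.414.
In the A-series (A0 area = 1 m²): A0 = 841 × 1189 mm.
Off by 3 mm total — nearest standard size.

A0 (841 × 1189 mm)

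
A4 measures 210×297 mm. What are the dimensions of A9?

37 × 52 mm

A5: ⌊297/2⌋ × 210 = 148 × 210 mm
A6: ⌊210/2⌋ × 148 = 105 × 148 mm
A7: ⌊148/2⌋ × 105 = 74 × 105 mm
A8: ⌊105/2⌋ × 74 = 52 × 74 mm
A9: ⌊74/2⌋ × 52 = 37 × 52 mm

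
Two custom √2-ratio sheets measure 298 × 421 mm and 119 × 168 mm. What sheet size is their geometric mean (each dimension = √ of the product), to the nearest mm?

188 × 266 mm

Short side: √(298 · 119) = √35462 ≈ 188.3 → 188 mm
Long side: √(421 · 168) = √70728 ≈ 265.9 → 266 mm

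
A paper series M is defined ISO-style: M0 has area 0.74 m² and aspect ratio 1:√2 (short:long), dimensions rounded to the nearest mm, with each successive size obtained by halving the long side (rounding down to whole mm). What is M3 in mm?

Let M0's short side be w mm. w · w√2 = 0.74 m² = 740,000 mm², so w ≈ 723.4 mm and w√2 ≈ 1023.0 mm → M0 = 723 × 1023 mm.
M1: ⌊1023/2⌋ × 723 = 511 × 723 mm
M2: ⌊723/2⌋ × 511 = 361 × 511 mm
M3: ⌊511/2⌋ × 361 = 255 × 361 mm

255 × 361 mm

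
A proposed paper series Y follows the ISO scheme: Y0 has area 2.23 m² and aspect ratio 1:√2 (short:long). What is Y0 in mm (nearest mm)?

Let the short side be w mm. Then w · w√2 = 2.23 m² = 2,230,000 mm².
w² = 2,230,000/√2, so w ≈ 1255.7 mm; long side = w√2 ≈ 1775.9 mm.

1256 × 1776 mm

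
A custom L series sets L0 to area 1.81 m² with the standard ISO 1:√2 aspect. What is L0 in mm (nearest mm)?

1131 × 1600 mm

Let the short side be w mm. Then w · w√2 = 1.81 m² = 1,810,000 mm².
w² = 1,810,000/√2, so w ≈ 1131.3 mm; long side = w√2 ≈ 1599.9 mm.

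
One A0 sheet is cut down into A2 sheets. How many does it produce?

A0 = 841 × 1189 mm; A2 = 420 × 594 mm.
Each halving step doubles the count; 2 steps from A0 to A2.
2^2 = 4.

4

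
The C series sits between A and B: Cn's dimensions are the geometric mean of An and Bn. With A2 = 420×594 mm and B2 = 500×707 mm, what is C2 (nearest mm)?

Short side: √(420 · 500) = √210000 ≈ 458.3 → 458 mm
Long side: √(594 · 707) = √419958 ≈ 648.0 → 648 mm

458 × 648 mm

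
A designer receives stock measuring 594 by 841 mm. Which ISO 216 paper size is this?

A1 (594 × 841 mm)

Aspect ratio 841/594 ≈ 1.416 — close to the ISO √2 ≈ 1.414.
In the A-series (A0 area = 1 m²): A1 = 594 × 841 mm.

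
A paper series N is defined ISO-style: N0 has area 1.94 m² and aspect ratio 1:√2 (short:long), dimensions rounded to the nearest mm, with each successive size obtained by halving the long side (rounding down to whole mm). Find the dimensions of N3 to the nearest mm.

414 × 585 mm

Let N0's short side be w mm. w · w√2 = 1.94 m² = 1,940,000 mm², so w ≈ 1171.2 mm and w√2 ≈ 1656.4 mm → N0 = 1171 × 1656 mm.
N1: ⌊1656/2⌋ × 1171 = 828 × 1171 mm
N2: ⌊1171/2⌋ × 828 = 585 × 828 mm
N3: ⌊828/2⌋ × 585 = 414 × 585 mm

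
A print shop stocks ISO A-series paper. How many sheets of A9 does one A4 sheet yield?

Each ISO step halves the sheet: 1 × A4 → 2 × A5 → 4 × A6 → 8 × A7 → …
From A4 to A9 is 5 halving steps: 2^5 = 32.

32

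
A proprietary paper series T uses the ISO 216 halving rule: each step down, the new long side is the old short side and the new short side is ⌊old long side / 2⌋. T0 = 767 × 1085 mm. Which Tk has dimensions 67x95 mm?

T0: 767 × 1085 mm
T1: 542 × 767 mm
T2: 383 × 542 mm
T3: 271 × 383 mm
T4: 191 × 271 mm
T5: 135 × 191 mm
T6: 95 × 135 mm
T7: 67 × 95 mm
T8: 47 × 67 mm
→ matches T7.

T7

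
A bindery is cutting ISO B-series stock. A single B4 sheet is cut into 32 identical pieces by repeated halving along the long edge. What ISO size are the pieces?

32 = 2^5, so 5 halving steps.
B4 → B5 → … → B9 after 5 steps.

B9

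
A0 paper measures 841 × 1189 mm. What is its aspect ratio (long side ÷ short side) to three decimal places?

1.414

1189 / 841 = 1.414
Matches √2 ≈ 1.414 — the ISO 216 defining ratio.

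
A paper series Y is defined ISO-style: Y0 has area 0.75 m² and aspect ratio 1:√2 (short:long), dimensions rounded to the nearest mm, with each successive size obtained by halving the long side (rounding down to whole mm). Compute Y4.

Let Y0's short side be w mm. w · w√2 = 0.75 m² = 750,000 mm², so w ≈ 728.2 mm and w√2 ≈ 1029.9 mm → Y0 = 728 × 1030 mm.
Y1: ⌊1030/2⌋ × 728 = 515 × 728 mm
Y2: ⌊728/2⌋ × 515 = 364 × 515 mm
Y3: ⌊515/2⌋ × 364 = 257 × 364 mm
Y4: ⌊364/2⌋ × 257 = 182 × 257 mm

182 × 257 mm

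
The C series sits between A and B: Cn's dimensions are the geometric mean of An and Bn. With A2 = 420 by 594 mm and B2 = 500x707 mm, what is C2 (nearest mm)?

458 × 648 mm

Short side: √(420 · 500) = √210000 ≈ 458.3 → 458 mm
Long side: √(594 · 707) = √419958 ≈ 648.0 → 648 mm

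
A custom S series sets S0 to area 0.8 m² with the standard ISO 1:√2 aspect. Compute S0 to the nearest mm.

752 × 1064 mm

Let the short side be w mm. Then w · w√2 = 0.8 m² = 800,000 mm².
w² = 800,000/√2, so w ≈ 752.1 mm; long side = w√2 ≈ 1063.7 mm.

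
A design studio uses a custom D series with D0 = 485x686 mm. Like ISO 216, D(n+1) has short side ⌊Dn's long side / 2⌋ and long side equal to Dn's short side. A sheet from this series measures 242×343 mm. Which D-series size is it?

D0: 485 × 686 mm
D1: 343 × 485 mm
D2: 242 × 343 mm
D3: 171 × 242 mm
→ matches D2.

D2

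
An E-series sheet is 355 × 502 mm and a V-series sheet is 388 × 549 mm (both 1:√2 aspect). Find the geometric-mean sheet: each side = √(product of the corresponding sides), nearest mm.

Short side: √(355 · 388) = √137740 ≈ 371.1 → 371 mm
Long side: √(502 · 549) = √275598 ≈ 525.0 → 525 mm

371 × 525 mm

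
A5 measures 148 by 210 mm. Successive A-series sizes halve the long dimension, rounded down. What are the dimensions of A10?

26 × 37 mm

A6: ⌊210/2⌋ × 148 = 105 × 148 mm
A7: ⌊148/2⌋ × 105 = 74 × 105 mm
A8: ⌊105/2⌋ × 74 = 52 × 74 mm
A9: ⌊74/2⌋ × 52 = 37 × 52 mm
A10: ⌊52/2⌋ × 37 = 26 × 37 mm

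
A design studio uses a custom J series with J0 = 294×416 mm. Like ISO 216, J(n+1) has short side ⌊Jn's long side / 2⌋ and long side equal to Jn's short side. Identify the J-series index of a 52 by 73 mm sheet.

J5

J0: 294 × 416 mm
J1: 208 × 294 mm
J2: 147 × 208 mm
J3: 104 × 147 mm
J4: 73 × 104 mm
J5: 52 × 73 mm
J6: 36 × 52 mm
→ matches J5.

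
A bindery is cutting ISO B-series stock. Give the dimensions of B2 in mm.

B0 = 1000 × 1414 mm (B0 has a 1000 mm short side, aspect 1:√2).
B1: ⌊1414/2⌋ × 1000 = 707 × 1000 mm
B2: ⌊1000/2⌋ × 707 = 500 × 707 mm

500 × 707 mm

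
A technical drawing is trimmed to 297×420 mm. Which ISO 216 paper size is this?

A3 (297 × 420 mm)

Aspect ratio 420/297 ≈ 1.414 — close to the ISO √2 ≈ 1.414.
In the A-series (A0 area = 1 m²): A3 = 297 × 420 mm.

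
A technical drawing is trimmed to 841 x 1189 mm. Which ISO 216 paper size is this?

A0 (841 × 1189 mm)

Aspect ratio 1189/841 ≈ 1.414 — close to the ISO √2 ≈ 1.414.
In the A-series (A0 area = 1 m²): A0 = 841 × 1189 mm.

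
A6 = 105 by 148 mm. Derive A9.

37 × 52 mm

A7: ⌊148/2⌋ × 105 = 74 × 105 mm
A8: ⌊105/2⌋ × 74 = 52 × 74 mm
A9: ⌊74/2⌋ × 52 = 37 × 52 mm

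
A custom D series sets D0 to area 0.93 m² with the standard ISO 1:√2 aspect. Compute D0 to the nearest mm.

Let the short side be w mm. Then w · w√2 = 0.93 m² = 930,000 mm².
w² = 930,000/√2, so w ≈ 810.9 mm; long side = w√2 ≈ 1146.8 mm.

811 × 1147 mm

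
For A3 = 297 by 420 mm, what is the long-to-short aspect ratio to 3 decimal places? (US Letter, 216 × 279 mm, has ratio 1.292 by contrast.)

420 / 297 = 1.414
Matches √2 ≈ 1.414 — the ISO 216 defining ratio.

1.414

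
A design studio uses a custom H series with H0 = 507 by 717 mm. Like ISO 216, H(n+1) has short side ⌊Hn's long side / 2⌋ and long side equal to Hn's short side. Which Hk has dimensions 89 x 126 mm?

H5

H0: 507 × 717 mm
H1: 358 × 507 mm
H2: 253 × 358 mm
H3: 179 × 253 mm
H4: 126 × 179 mm
H5: 89 × 126 mm
H6: 63 × 89 mm
→ matches H5.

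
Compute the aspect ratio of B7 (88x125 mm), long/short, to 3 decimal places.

1.420

125 / 88 = 1.420
ISO 216 targets √2 ≈ 1.414; the +0.006 deviation is from mm rounding.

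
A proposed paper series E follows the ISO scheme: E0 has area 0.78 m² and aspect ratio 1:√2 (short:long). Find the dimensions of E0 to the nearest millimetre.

Let the short side be w mm. Then w · w√2 = 0.78 m² = 780,000 mm².
w² = 780,000/√2, so w ≈ 742.7 mm; long side = w√2 ≈ 1050.3 mm.

743 × 1050 mm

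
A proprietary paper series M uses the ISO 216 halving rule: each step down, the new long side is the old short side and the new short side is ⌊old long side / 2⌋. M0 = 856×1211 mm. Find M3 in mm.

302 × 428 mm

M1: ⌊1211/2⌋ × 856 = 605 × 856 mm
M2: ⌊856/2⌋ × 605 = 428 × 605 mm
M3: ⌊605/2⌋ × 428 = 302 × 428 mm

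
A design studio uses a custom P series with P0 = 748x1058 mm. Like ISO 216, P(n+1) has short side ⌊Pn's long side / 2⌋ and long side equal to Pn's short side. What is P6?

93 × 132 mm

P1 = 529 × 748 mm (from P0 by 1 halving).
P2: ⌊748/2⌋ × 529 = 374 × 529 mm
P3: ⌊529/2⌋ × 374 = 264 × 374 mm
P4: ⌊374/2⌋ × 264 = 187 × 264 mm
P5: ⌊264/2⌋ × 187 = 132 × 187 mm
P6: ⌊187/2⌋ × 132 = 93 × 132 mm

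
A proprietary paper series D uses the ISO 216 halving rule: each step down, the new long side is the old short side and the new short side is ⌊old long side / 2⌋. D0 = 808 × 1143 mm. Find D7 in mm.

D1 = 571 × 808 mm (from D0 by 1 halving).
D2: ⌊808/2⌋ × 571 = 404 × 571 mm
D3: ⌊571/2⌋ × 404 = 285 × 404 mm
D4: ⌊404/2⌋ × 285 = 202 × 285 mm
D5: ⌊285/2⌋ × 202 = 142 × 202 mm
D6: ⌊202/2⌋ × 142 = 101 × 142 mm
D7: ⌊142/2⌋ × 101 = 71 × 101 mm

71 × 101 mm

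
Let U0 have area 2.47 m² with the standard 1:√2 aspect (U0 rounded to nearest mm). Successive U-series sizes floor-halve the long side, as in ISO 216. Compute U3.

467 × 661 mm

Let U0's short side be w mm. w · w√2 = 2.47 m² = 2,470,000 mm², so w ≈ 1321.6 mm and w√2 ≈ 1869.0 mm → U0 = 1322 × 1869 mm.
U1: ⌊1869/2⌋ × 1322 = 934 × 1322 mm
U2: ⌊1322/2⌋ × 934 = 661 × 934 mm
U3: ⌊934/2⌋ × 661 = 467 × 661 mm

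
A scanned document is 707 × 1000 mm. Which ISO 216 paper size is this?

B1 (707 × 1000 mm)

Aspect ratio 1000/707 ≈ 1.414 — close to the ISO √2 ≈ 1.414.
In the B-series (B0 = 1000 × 1414 mm): B1 = 707 × 1000 mm.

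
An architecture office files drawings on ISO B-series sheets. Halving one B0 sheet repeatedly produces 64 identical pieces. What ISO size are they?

B6

64 = 2^6, so 6 halving steps.
B0 → B1 → … → B6 after 6 steps.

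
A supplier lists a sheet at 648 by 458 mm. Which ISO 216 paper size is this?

C2 (458 × 648 mm)

Aspect ratio 648/458 ≈ 1.415 — close to the ISO √2 ≈ 1.414.
In the C-series (envelope sizes, between A and B): C2 = 458 × 648 mm.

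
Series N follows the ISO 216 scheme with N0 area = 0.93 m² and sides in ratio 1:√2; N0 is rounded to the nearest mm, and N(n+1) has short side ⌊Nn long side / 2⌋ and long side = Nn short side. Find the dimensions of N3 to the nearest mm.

Let N0's short side be w mm. w · w√2 = 0.93 m² = 930,000 mm², so w ≈ 810.9 mm and w√2 ≈ 1146.8 mm → N0 = 811 × 1147 mm.
N1: ⌊1147/2⌋ × 811 = 573 × 811 mm
N2: ⌊811/2⌋ × 573 = 405 × 573 mm
N3: ⌊573/2⌋ × 405 = 286 × 405 mm

286 × 405 mm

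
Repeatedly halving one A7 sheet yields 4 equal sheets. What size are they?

4 = 2^2, so 2 halving steps.
A7 → A8 → … → A9 after 2 steps.

A9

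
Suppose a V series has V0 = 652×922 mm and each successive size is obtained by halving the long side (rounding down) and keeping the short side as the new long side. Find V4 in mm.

V1: ⌊922/2⌋ × 652 = 461 × 652 mm
V2: ⌊652/2⌋ × 461 = 326 × 461 mm
V3: ⌊461/2⌋ × 326 = 230 × 326 mm
V4: ⌊326/2⌋ × 230 = 163 × 230 mm

163 × 230 mm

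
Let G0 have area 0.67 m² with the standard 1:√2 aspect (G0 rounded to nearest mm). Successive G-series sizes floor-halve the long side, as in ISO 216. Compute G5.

Let G0's short side be w mm. w · w√2 = 0.67 m² = 670,000 mm², so w ≈ 688.3 mm and w√2 ≈ 973.4 mm → G0 = 688 × 973 mm.
G1: ⌊973/2⌋ × 688 = 486 × 688 mm
G2: ⌊688/2⌋ × 486 = 344 × 486 mm
G3: ⌊486/2⌋ × 344 = 243 × 344 mm
G4: ⌊344/2⌋ × 243 = 172 × 243 mm
G5: ⌊243/2⌋ × 172 = 121 × 172 mm

121 × 172 mm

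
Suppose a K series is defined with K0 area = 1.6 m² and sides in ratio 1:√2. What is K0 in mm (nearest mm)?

1064 × 1504 mm

Let the short side be w mm. Then w · w√2 = 1.6 m² = 1,600,000 mm².
w² = 1,600,000/√2, so w ≈ 1063.7 mm; long side = w√2 ≈ 1504.2 mm.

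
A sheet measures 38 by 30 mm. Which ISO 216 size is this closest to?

C10 (28 × 40 mm)

Aspect ratio 38/30 ≈ 1.267 (ISO target is √2 ≈ 1.414).
In the C-series (envelope sizes, between A and B): C10 = 28 × 40 mm.
Off by 4 mm total — nearest standard size.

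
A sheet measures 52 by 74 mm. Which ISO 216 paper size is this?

A8 (52 × 74 mm)

Aspect ratio 74/52 ≈ 1.423 — close to the ISO √2 ≈ 1.414.
In the A-series (A0 area = 1 m²): A8 = 52 × 74 mm.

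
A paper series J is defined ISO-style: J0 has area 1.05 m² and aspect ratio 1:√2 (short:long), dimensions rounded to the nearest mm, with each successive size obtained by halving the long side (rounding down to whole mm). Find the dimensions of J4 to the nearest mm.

Let J0's short side be w mm. w · w√2 = 1.05 m² = 1,050,000 mm², so w ≈ 861.7 mm and w√2 ≈ 1218.6 mm → J0 = 862 × 1219 mm.
J1: ⌊1219/2⌋ × 862 = 609 × 862 mm
J2: ⌊862/2⌋ × 609 = 431 × 609 mm
J3: ⌊609/2⌋ × 431 = 304 × 431 mm
J4: ⌊431/2⌋ × 304 = 215 × 304 mm

215 × 304 mm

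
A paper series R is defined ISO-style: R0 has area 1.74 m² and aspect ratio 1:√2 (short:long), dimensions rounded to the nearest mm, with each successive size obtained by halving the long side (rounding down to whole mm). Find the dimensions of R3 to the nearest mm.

392 × 554 mm

Let R0's short side be w mm. w · w√2 = 1.74 m² = 1,740,000 mm², so w ≈ 1109.2 mm and w√2 ≈ 1568.7 mm → R0 = 1109 × 1569 mm.
R1: ⌊1569/2⌋ × 1109 = 784 × 1109 mm
R2: ⌊1109/2⌋ × 784 = 554 × 784 mm
R3: ⌊784/2⌋ × 554 = 392 × 554 mm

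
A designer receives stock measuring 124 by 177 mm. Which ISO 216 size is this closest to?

Aspect ratio 177/124 ≈ 1.427 — close to the ISO √2 ≈ 1.414.
In the B-series (B0 = 1000 × 1414 mm): B6 = 125 × 176 mm.
Off by 2 mm total — nearest standard size.

B6 (125 × 176 mm)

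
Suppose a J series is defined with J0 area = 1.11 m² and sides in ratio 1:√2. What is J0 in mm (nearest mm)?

886 × 1253 mm

Let the short side be w mm. Then w · w√2 = 1.11 m² = 1,110,000 mm².
w² = 1,110,000/√2, so w ≈ 885.9 mm; long side = w√2 ≈ 1252.9 mm.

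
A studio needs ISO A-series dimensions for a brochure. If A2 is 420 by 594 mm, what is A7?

74 × 105 mm

A3: ⌊594/2⌋ × 420 = 297 × 420 mm
A4: ⌊420/2⌋ × 297 = 210 × 297 mm
A5: ⌊297/2⌋ × 210 = 148 × 210 mm
A6: ⌊210/2⌋ × 148 = 105 × 148 mm
A7: ⌊148/2⌋ × 105 = 74 × 105 mm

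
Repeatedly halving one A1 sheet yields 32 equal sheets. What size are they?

A6

32 = 2^5, so 5 halving steps.
A1 → A2 → … → A6 after 5 steps.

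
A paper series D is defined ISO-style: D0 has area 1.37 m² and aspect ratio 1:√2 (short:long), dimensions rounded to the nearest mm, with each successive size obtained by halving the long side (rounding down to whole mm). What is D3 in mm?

348 × 492 mm

Let D0's short side be w mm. w · w√2 = 1.37 m² = 1,370,000 mm², so w ≈ 984.2 mm and w√2 ≈ 1391.9 mm → D0 = 984 × 1392 mm.
D1: ⌊1392/2⌋ × 984 = 696 × 984 mm
D2: ⌊984/2⌋ × 696 = 492 × 696 mm
D3: ⌊696/2⌋ × 492 = 348 × 492 mm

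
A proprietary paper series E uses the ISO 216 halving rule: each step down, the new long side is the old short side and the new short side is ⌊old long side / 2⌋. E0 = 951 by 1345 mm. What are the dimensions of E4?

E1: ⌊1345/2⌋ × 951 = 672 × 951 mm
E2: ⌊951/2⌋ × 672 = 475 × 672 mm
E3: ⌊672/2⌋ × 475 = 336 × 475 mm
E4: ⌊475/2⌋ × 336 = 237 × 336 mm

237 × 336 mm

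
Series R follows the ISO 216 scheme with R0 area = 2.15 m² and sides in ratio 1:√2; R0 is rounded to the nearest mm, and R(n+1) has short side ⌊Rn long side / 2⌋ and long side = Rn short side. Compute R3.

436 × 616 mm

Let R0's short side be w mm. w · w√2 = 2.15 m² = 2,150,000 mm², so w ≈ 1233.0 mm and w√2 ≈ 1743.7 mm → R0 = 1233 × 1744 mm.
R1: ⌊1744/2⌋ × 1233 = 872 × 1233 mm
R2: ⌊1233/2⌋ × 872 = 616 × 872 mm
R3: ⌊872/2⌋ × 616 = 436 × 616 mm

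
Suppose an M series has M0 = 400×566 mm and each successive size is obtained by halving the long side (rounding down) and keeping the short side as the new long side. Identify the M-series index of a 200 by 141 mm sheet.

M3

M0: 400 × 566 mm
M1: 283 × 400 mm
M2: 200 × 283 mm
M3: 141 × 200 mm
M4: 100 × 141 mm
→ matches M3.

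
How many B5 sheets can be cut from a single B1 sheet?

Each ISO step halves the sheet: 1 × B1 → 2 × B2 → 4 × B3 → 8 × B4 → …
From B1 to B5 is 4 halving steps: 2^4 = 16.

16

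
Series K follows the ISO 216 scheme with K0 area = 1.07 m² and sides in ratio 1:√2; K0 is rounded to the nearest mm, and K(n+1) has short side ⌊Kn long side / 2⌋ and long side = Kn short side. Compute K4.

217 × 307 mm

Let K0's short side be w mm. w · w√2 = 1.07 m² = 1,070,000 mm², so w ≈ 869.8 mm and w√2 ≈ 1230.1 mm → K0 = 870 × 1230 mm.
K1: ⌊1230/2⌋ × 870 = 615 × 870 mm
K2: ⌊870/2⌋ × 615 = 435 × 615 mm
K3: ⌊615/2⌋ × 435 = 307 × 435 mm
K4: ⌊435/2⌋ × 307 = 217 × 307 mm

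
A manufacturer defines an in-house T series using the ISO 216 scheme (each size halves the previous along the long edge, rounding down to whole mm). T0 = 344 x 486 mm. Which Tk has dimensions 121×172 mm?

T0: 344 × 486 mm
T1: 243 × 344 mm
T2: 172 × 243 mm
T3: 121 × 172 mm
T4: 86 × 121 mm
→ matches T3.

T3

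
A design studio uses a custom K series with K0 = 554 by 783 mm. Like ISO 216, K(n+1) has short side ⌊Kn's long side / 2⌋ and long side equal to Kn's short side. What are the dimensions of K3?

K1: ⌊783/2⌋ × 554 = 391 × 554 mm
K2: ⌊554/2⌋ × 391 = 277 × 391 mm
K3: ⌊391/2⌋ × 277 = 195 × 277 mm

195 × 277 mm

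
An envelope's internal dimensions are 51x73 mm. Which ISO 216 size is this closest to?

A8 (52 × 74 mm)

Aspect ratio 73/51 ≈ 1.431 (ISO target is √2 ≈ 1.414).
In the A-series (A0 area = 1 m²): A8 = 52 × 74 mm.
Off by 2 mm total — nearest standard size.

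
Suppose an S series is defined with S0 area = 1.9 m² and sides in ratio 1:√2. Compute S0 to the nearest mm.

1159 × 1639 mm

Let the short side be w mm. Then w · w√2 = 1.9 m² = 1,900,000 mm².
w² = 1,900,000/√2, so w ≈ 1159.1 mm; long side = w√2 ≈ 1639.2 mm.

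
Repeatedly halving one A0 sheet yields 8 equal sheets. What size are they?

A3

8 = 2^3, so 3 halving steps.
A0 → A1 → … → A3 after 3 steps.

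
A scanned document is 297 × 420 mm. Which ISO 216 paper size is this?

A3 (297 × 420 mm)

Aspect ratio 420/297 ≈ 1.414 — close to the ISO √2 ≈ 1.414.
In the A-series (A0 area = 1 m²): A3 = 297 × 420 mm.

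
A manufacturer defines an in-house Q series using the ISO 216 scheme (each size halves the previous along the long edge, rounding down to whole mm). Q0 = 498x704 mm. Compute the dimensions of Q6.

Q1: ⌊704/2⌋ × 498 = 352 × 498 mm
Q2: ⌊498/2⌋ × 352 = 249 × 352 mm
Q3: ⌊352/2⌋ × 249 = 176 × 249 mm
Q4: ⌊249/2⌋ × 176 = 124 × 176 mm
Q5: ⌊176/2⌋ × 124 = 88 × 124 mm
Q6: ⌊124/2⌋ × 88 = 62 × 88 mm

62 × 88 mm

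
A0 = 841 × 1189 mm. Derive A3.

297 × 420 mm

A1: ⌊1189/2⌋ × 841 = 594 × 841 mm
A2: ⌊841/2⌋ × 594 = 420 × 594 mm
A3: ⌊594/2⌋ × 420 = 297 × 420 mm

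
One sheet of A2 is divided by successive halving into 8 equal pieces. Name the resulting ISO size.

8 = 2^3, so 3 halving steps.
A2 → A3 → … → A5 after 3 steps.

A5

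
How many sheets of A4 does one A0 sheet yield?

16

Each ISO step halves the sheet: 1 × A0 → 2 × A1 → 4 × A2 → 8 × A3 → …
From A0 to A4 is 4 halving steps: 2^4 = 16.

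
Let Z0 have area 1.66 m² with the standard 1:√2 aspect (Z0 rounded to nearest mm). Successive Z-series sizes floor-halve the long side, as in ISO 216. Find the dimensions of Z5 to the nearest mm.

191 × 270 mm

Let Z0's short side be w mm. w · w√2 = 1.66 m² = 1,660,000 mm², so w ≈ 1083.4 mm and w√2 ≈ 1532.2 mm → Z0 = 1083 × 1532 mm.
Z1: ⌊1532/2⌋ × 1083 = 766 × 1083 mm
Z2: ⌊1083/2⌋ × 766 = 541 × 766 mm
Z3: ⌊766/2⌋ × 541 = 383 × 541 mm
Z4: ⌊541/2⌋ × 383 = 270 × 383 mm
Z5: ⌊383/2⌋ × 270 = 191 × 270 mm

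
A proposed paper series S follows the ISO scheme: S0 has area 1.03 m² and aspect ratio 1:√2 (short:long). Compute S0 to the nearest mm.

Let the short side be w mm. Then w · w√2 = 1.03 m² = 1,030,000 mm².
w² = 1,030,000/√2, so w ≈ 853.4 mm; long side = w√2 ≈ 1206.9 mm.

853 × 1207 mm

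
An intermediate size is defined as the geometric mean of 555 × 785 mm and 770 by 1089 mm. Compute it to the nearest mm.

654 × 925 mm

Short side: √(555 · 770) = √427350 ≈ 653.7 → 654 mm
Long side: √(785 · 1089) = √854865 ≈ 924.6 → 925 mm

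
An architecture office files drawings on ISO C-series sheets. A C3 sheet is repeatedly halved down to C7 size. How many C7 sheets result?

Each ISO step halves the sheet: 1 × C3 → 2 × C4 → 4 × C5 → 8 × C6 → …
From C3 to C7 is 4 halving steps: 2^4 = 16.

16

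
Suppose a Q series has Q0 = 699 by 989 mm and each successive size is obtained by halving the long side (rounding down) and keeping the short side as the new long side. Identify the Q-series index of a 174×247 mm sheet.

Q0: 699 × 989 mm
Q1: 494 × 699 mm
Q2: 349 × 494 mm
Q3: 247 × 349 mm
Q4: 174 × 247 mm
Q5: 123 × 174 mm
→ matches Q4.

Q4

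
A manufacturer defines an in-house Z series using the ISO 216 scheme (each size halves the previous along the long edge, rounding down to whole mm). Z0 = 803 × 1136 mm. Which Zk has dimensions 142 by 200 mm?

Z5

Z0: 803 × 1136 mm
Z1: 568 × 803 mm
Z2: 401 × 568 mm
Z3: 284 × 401 mm
Z4: 200 × 284 mm
Z5: 142 × 200 mm
Z6: 100 × 142 mm
→ matches Z5.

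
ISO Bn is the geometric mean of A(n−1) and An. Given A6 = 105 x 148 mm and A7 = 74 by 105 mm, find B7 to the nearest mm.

88 × 125 mm

Short side: √(105 · 74) = √7770 ≈ 88.1 → 88 mm
Long side: √(148 · 105) = √15540 ≈ 124.7 → 125 mm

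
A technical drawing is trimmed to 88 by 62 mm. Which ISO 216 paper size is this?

B8 (62 × 88 mm)

Aspect ratio 88/62 ≈ 1.419 — close to the ISO √2 ≈ 1.414.
In the B-series (B0 = 1000 × 1414 mm): B8 = 62 × 88 mm.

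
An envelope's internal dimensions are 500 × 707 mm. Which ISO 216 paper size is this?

Aspect ratio 707/500 ≈ 1.414 — close to the ISO √2 ≈ 1.414.
In the B-series (B0 = 1000 × 1414 mm): B2 = 500 × 707 mm.

B2 (500 × 707 mm)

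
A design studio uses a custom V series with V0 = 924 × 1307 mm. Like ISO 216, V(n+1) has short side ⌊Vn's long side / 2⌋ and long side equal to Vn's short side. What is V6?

115 × 163 mm

V1 = 653 × 924 mm (from V0 by 1 halving).
V2: ⌊924/2⌋ × 653 = 462 × 653 mm
V3: ⌊653/2⌋ × 462 = 326 × 462 mm
V4: ⌊462/2⌋ × 326 = 231 × 326 mm
V5: ⌊326/2⌋ × 231 = 163 × 231 mm
V6: ⌊231/2⌋ × 163 = 115 × 163 mm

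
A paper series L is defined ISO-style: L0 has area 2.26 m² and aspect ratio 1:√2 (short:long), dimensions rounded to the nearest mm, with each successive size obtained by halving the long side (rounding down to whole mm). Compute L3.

447 × 632 mm

Let L0's short side be w mm. w · w√2 = 2.26 m² = 2,260,000 mm², so w ≈ 1264.1 mm and w√2 ≈ 1787.8 mm → L0 = 1264 × 1788 mm.
L1: ⌊1788/2⌋ × 1264 = 894 × 1264 mm
L2: ⌊1264/2⌋ × 894 = 632 × 894 mm
L3: ⌊894/2⌋ × 632 = 447 × 632 mm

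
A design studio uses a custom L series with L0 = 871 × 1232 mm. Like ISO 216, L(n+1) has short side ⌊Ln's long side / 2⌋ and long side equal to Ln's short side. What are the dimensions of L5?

154 × 217 mm

L1: ⌊1232/2⌋ × 871 = 616 × 871 mm
L2: ⌊871/2⌋ × 616 = 435 × 616 mm
L3: ⌊616/2⌋ × 435 = 308 × 435 mm
L4: ⌊435/2⌋ × 308 = 217 × 308 mm
L5: ⌊308/2⌋ × 217 = 154 × 217 mm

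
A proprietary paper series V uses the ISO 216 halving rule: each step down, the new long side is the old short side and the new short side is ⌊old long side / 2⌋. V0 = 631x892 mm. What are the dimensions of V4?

V1: ⌊892/2⌋ × 631 = 446 × 631 mm
V2: ⌊631/2⌋ × 446 = 315 × 446 mm
V3: ⌊446/2⌋ × 315 = 223 × 315 mm
V4: ⌊315/2⌋ × 223 = 157 × 223 mm

157 × 223 mm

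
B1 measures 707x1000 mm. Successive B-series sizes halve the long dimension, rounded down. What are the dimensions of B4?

B2: ⌊1000/2⌋ × 707 = 500 × 707 mm
B3: ⌊707/2⌋ × 500 = 353 × 500 mm
B4: ⌊500/2⌋ × 353 = 250 × 353 mm

250 × 353 mm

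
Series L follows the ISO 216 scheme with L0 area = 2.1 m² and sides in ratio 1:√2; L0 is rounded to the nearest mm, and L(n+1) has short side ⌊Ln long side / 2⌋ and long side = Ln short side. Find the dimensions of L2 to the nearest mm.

609 × 861 mm

Let L0's short side be w mm. w · w√2 = 2.1 m² = 2,100,000 mm², so w ≈ 1218.6 mm and w√2 ≈ 1723.3 mm → L0 = 1219 × 1723 mm.
L1: ⌊1723/2⌋ × 1219 = 861 × 1219 mm
L2: ⌊1219/2⌋ × 861 = 609 × 861 mm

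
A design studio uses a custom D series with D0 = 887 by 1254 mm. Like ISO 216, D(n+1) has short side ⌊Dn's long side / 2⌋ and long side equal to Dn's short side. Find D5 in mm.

D1 = 627 × 887 mm (from D0 by 1 halving).
D2: ⌊887/2⌋ × 627 = 443 × 627 mm
D3: ⌊627/2⌋ × 443 = 313 × 443 mm
D4: ⌊443/2⌋ × 313 = 221 × 313 mm
D5: ⌊313/2⌋ × 221 = 156 × 221 mm

156 × 221 mm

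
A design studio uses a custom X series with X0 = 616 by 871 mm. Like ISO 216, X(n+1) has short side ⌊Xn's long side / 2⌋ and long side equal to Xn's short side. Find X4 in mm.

X1: ⌊871/2⌋ × 616 = 435 × 616 mm
X2: ⌊616/2⌋ × 435 = 308 × 435 mm
X3: ⌊435/2⌋ × 308 = 217 × 308 mm
X4: ⌊308/2⌋ × 217 = 154 × 217 mm

154 × 217 mm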